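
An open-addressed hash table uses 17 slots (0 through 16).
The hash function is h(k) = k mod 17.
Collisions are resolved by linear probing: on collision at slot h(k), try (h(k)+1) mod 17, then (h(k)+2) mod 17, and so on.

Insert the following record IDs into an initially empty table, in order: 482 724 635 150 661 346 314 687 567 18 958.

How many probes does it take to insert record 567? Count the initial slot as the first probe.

7

482 hashes to 6; slot 6 is free => place at 6.
724 hashes to 10; slot 10 is free => place at 10.
635 hashes to 6; 6 taken => place at 7.
150 hashes to 14; slot 14 is free => place at 14.
661 hashes to 15; slot 15 is free => place at 15.
346 hashes to 6; 6,7 taken => place at 8.
314 hashes to 8; 8 taken => place at 9.
687 hashes to 7; 7,8,9,10 taken => place at 11.
567 hashes to 6; 6,7,8,9,10,11 taken => place at 12.
18 hashes to 1; slot 1 is free => place at 1.
958 hashes to 6; 6,7,8,9,10,11,12 taken => place at 13.
Table: [_, 18, _, _, _, _, 482, 635, 346, 314, 724, 687, 567, 958, 150, 661, _]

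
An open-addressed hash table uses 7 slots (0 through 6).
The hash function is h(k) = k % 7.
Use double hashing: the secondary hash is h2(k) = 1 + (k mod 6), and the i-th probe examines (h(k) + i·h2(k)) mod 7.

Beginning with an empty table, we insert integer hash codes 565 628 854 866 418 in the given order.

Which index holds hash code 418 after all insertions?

Insert 565: h=5, slot 5 empty -> index 5.
Insert 628: h=5, h2=5, slot 5 occupied -> index 3.
Insert 854: h=0, slot 0 empty -> index 0.
Insert 866: h=5, h2=3, slot 5 occupied -> index 1.
Insert 418: h=5, h2=5, slots 5,3,1 occupied -> index 6.
Table: [854, 866, -, 628, -, 565, 418]

6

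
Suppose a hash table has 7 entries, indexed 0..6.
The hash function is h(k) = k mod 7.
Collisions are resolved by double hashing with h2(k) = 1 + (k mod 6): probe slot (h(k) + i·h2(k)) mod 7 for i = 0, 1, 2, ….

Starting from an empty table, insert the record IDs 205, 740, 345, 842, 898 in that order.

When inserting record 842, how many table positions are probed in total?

205: h=2 => slot 2
740: h=5 => slot 5
345: h=2, h2=4, probe 2,6 => slot 6
842: h=2, h2=3, probe 2,5,1 => slot 1
898: h=2, h2=5, probe 2,0 => slot 0
Table: [898, 842, 205, ., ., 740, 345]

3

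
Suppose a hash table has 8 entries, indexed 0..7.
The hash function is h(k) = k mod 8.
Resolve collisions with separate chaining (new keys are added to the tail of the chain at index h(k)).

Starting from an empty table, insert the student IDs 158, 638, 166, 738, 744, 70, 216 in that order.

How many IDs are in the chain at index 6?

Insert 158: h=6, bucket 6 empty → new chain.
Insert 638: h=6, bucket 6 nonempty → append to chain.
Insert 166: h=6, bucket 6 nonempty → append to chain.
Insert 738: h=2, bucket 2 empty → new chain.
Insert 744: h=0, bucket 0 empty → new chain.
Insert 70: h=6, bucket 6 nonempty → append to chain.
Insert 216: h=0, bucket 0 nonempty → append to chain.
Final buckets:
0: 744 -> 216
1: —
2: 738
3: —
4: —
5: —
6: 158 -> 638 -> 166 -> 70
7: —

4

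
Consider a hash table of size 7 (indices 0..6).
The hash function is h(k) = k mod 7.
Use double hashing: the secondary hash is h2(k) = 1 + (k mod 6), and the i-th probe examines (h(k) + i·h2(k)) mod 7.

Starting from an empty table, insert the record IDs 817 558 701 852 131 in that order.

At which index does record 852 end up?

817 hashes to 5; slot 5 is free -> place at 5.
558 hashes to 5, h2=1; 5 taken -> place at 6.
701 hashes to 1; slot 1 is free -> place at 1.
852 hashes to 5, h2=1; 5,6 taken -> place at 0.
131 hashes to 5, h2=6; 5 taken -> place at 4.
Table: [852, 701, _, _, 131, 817, 558]

0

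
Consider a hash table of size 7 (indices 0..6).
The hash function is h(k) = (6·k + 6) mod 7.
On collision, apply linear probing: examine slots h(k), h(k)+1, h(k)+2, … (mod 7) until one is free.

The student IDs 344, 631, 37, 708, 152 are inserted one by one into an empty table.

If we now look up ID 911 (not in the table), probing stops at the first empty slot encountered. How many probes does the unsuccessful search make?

5

Insert 344: h=5, slot 5 empty -> index 5.
Insert 631: h=5, slot 5 occupied -> index 6.
Insert 37: h=4, slot 4 empty -> index 4.
Insert 708: h=5, slots 5,6 occupied -> index 0.
Insert 152: h=1, slot 1 empty -> index 1.
Table: [708, 152, _, _, 37, 344, 631]
Lookup 911: h=5, probe 5,6,0,1,2 → slot 2 empty, not found.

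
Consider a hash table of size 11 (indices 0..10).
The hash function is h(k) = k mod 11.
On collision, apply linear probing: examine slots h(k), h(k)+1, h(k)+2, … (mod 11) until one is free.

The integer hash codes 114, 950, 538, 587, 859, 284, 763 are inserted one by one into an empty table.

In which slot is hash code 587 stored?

114 hashes to 4; slot 4 is free => place at 4.
950 hashes to 4; 4 taken => place at 5.
538 hashes to 10; slot 10 is free => place at 10.
587 hashes to 4; 4,5 taken => place at 6.
859 hashes to 1; slot 1 is free => place at 1.
284 hashes to 9; slot 9 is free => place at 9.
763 hashes to 4; 4,5,6 taken => place at 7.
Table: [_, 859, _, _, 114, 950, 587, 763, _, 284, 538]

6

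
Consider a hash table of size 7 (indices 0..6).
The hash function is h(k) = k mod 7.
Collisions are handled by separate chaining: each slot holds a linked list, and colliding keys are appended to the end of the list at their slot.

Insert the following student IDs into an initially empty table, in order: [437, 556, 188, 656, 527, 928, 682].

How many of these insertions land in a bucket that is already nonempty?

2

437 -> bucket 3
556 -> bucket 3 (collision)
188 -> bucket 6
656 -> bucket 5
527 -> bucket 2
928 -> bucket 4
682 -> bucket 3 (collision)
Final buckets:
0: _
1: _
2: 527
3: 437 -> 556 -> 682
4: 928
5: 656
6: 188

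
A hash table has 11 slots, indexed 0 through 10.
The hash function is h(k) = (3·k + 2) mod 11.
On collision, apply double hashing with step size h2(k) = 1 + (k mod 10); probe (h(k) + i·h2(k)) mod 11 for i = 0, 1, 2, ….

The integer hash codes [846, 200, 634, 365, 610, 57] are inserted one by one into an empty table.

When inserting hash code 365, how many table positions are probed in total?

2

846: h=10 → slot 10
200: h=8 → slot 8
634: h=1 → slot 1
365: h=8, h2=6, probe 8,3 → slot 3
610: h=6 → slot 6
57: h=8, h2=8, probe 8,5 → slot 5
Table: [∅, 634, ∅, 365, ∅, 57, 610, ∅, 200, ∅, 846]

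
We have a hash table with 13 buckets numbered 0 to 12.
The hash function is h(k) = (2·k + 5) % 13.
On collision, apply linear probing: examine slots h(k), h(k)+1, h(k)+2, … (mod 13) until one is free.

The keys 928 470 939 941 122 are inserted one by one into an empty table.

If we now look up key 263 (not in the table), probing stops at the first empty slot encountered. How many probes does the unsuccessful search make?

Insert 928: h=2, slot 2 empty => index 2.
Insert 470: h=9, slot 9 empty => index 9.
Insert 939: h=11, slot 11 empty => index 11.
Insert 941: h=2, slot 2 occupied => index 3.
Insert 122: h=2, slots 2,3 occupied => index 4.
Table: [∅, ∅, 928, 941, 122, ∅, ∅, ∅, ∅, 470, ∅, 939, ∅]
Lookup 263: h=11, probe 11,12 → slot 12 empty, not found.

2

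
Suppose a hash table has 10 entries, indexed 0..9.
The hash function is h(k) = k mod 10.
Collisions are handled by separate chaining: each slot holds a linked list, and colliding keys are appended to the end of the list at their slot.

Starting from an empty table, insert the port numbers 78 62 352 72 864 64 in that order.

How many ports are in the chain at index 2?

3

Insert 78: h=8, bucket 8 empty -> new chain.
Insert 62: h=2, bucket 2 empty -> new chain.
Insert 352: h=2, bucket 2 nonempty -> append to chain.
Insert 72: h=2, bucket 2 nonempty -> append to chain.
Insert 864: h=4, bucket 4 empty -> new chain.
Insert 64: h=4, bucket 4 nonempty -> append to chain.
Final buckets:
0: _
1: _
2: 62 -> 352 -> 72
3: _
4: 864 -> 64
5: _
6: _
7: _
8: 78
9: _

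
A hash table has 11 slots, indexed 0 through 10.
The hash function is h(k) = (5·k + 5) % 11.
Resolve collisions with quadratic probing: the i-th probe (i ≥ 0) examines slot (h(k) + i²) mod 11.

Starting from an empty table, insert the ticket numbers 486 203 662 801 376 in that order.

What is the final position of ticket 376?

2

Insert 486: h=4, slot 4 empty -> index 4.
Insert 203: h=8, slot 8 empty -> index 8.
Insert 662: h=4, slot 4 occupied -> index 5.
Insert 801: h=6, slot 6 empty -> index 6.
Insert 376: h=4, slots 4,5,8 occupied -> index 2.
Table: [—, —, 376, —, 486, 662, 801, —, 203, —, —]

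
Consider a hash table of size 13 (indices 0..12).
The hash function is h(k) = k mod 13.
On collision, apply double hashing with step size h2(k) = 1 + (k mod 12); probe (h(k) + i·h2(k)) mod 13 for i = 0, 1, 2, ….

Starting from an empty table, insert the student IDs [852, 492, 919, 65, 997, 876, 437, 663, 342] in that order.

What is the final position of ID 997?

852: h=7 -> slot 7
492: h=11 -> slot 11
919: h=9 -> slot 9
65: h=0 -> slot 0
997: h=9, h2=2, probe 9,11,0,2 -> slot 2
876: h=5 -> slot 5
437: h=8 -> slot 8
663: h=0, h2=4, probe 0,4 -> slot 4
342: h=4, h2=7, probe 4,11,5,12 -> slot 12
Table: [65, _, 997, _, 663, 876, _, 852, 437, 919, _, 492, 342]

2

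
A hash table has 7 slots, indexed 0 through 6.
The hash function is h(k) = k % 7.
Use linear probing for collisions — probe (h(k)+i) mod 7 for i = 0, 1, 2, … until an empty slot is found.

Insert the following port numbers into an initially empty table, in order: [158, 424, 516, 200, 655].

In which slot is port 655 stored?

158 hashes to 4; slot 4 is free → place at 4.
424 hashes to 4; 4 taken → place at 5.
516 hashes to 5; 5 taken → place at 6.
200 hashes to 4; 4,5,6 taken → place at 0.
655 hashes to 4; 4,5,6,0 taken → place at 1.
Table: [200, 655, ∅, ∅, 158, 424, 516]

1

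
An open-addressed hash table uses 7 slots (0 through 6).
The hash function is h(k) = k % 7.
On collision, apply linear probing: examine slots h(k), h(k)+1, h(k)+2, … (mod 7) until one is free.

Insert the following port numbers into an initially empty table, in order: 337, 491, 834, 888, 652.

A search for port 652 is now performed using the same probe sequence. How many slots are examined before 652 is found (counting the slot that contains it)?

4

337 hashes to 1; slot 1 is free -> place at 1.
491 hashes to 1; 1 taken -> place at 2.
834 hashes to 1; 1,2 taken -> place at 3.
888 hashes to 6; slot 6 is free -> place at 6.
652 hashes to 1; 1,2,3 taken -> place at 4.
Table: [∅, 337, 491, 834, 652, ∅, 888]
Lookup 652: h=1, probe 1,2,3,4 → found at 4.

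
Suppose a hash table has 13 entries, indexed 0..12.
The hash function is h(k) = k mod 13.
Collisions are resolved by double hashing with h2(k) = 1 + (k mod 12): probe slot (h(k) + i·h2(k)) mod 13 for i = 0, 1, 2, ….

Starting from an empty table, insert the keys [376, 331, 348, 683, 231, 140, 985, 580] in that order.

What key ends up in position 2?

140

376: h=12 => slot 12
331: h=6 => slot 6
348: h=10 => slot 10
683: h=7 => slot 7
231: h=10, h2=4, probe 10,1 => slot 1
140: h=10, h2=9, probe 10,6,2 => slot 2
985: h=10, h2=2, probe 10,12,1,3 => slot 3
580: h=8 => slot 8
Table: [_, 231, 140, 985, _, _, 331, 683, 580, _, 348, _, 376]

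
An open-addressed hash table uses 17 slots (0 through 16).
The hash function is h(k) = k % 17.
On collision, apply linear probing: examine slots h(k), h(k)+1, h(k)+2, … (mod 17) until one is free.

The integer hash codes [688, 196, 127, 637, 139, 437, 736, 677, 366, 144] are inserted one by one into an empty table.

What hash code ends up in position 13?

688: h=8 → slot 8
196: h=9 → slot 9
127: h=8, probe 8,9,10 → slot 10
637: h=8, probe 8,9,10,11 → slot 11
139: h=3 → slot 3
437: h=12 → slot 12
736: h=5 → slot 5
677: h=14 → slot 14
366: h=9, probe 9,10,11,12,13 → slot 13
144: h=8, probe 8,9,10,11,12,13,14,15 → slot 15
Table: [∅, ∅, ∅, 139, ∅, 736, ∅, ∅, 688, 196, 127, 637, 437, 366, 677, 144, ∅]

366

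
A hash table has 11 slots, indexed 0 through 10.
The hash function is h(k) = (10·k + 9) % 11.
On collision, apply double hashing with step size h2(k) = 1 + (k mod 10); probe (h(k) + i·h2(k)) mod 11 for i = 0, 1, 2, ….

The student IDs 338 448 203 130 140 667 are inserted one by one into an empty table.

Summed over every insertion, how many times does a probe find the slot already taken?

338 hashes to 1; slot 1 is free → place at 1.
448 hashes to 1, h2=9; 1 taken → place at 10.
203 hashes to 4; slot 4 is free → place at 4.
130 hashes to 0; slot 0 is free → place at 0.
140 hashes to 1, h2=1; 1 taken → place at 2.
667 hashes to 2, h2=8; 2,10 taken → place at 7.
Table: [130, 338, 140, ∅, 203, ∅, ∅, 667, ∅, ∅, 448]

4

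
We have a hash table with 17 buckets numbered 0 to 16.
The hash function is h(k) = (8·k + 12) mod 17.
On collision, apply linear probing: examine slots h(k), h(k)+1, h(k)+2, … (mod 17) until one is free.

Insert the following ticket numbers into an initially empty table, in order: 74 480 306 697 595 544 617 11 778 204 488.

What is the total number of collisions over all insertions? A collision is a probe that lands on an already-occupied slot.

17

Insert 74: h=9, slot 9 empty => index 9.
Insert 480: h=10, slot 10 empty => index 10.
Insert 306: h=12, slot 12 empty => index 12.
Insert 697: h=12, slot 12 occupied => index 13.
Insert 595: h=12, slots 12,13 occupied => index 14.
Insert 544: h=12, slots 12,13,14 occupied => index 15.
Insert 617: h=1, slot 1 empty => index 1.
Insert 11: h=15, slot 15 occupied => index 16.
Insert 778: h=14, slots 14,15,16 occupied => index 0.
Insert 204: h=12, slots 12,13,14,15,16,0,1 occupied => index 2.
Insert 488: h=6, slot 6 empty => index 6.
Table: [778, 617, 204, _, _, _, 488, _, _, 74, 480, _, 306, 697, 595, 544, 11]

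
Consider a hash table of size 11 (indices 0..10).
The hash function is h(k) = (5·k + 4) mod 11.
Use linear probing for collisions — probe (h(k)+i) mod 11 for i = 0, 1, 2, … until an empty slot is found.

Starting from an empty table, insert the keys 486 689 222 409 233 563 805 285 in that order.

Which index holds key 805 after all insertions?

Insert 486: h=3, slot 3 empty -> index 3.
Insert 689: h=6, slot 6 empty -> index 6.
Insert 222: h=3, slot 3 occupied -> index 4.
Insert 409: h=3, slots 3,4 occupied -> index 5.
Insert 233: h=3, slots 3,4,5,6 occupied -> index 7.
Insert 563: h=3, slots 3,4,5,6,7 occupied -> index 8.
Insert 805: h=3, slots 3,4,5,6,7,8 occupied -> index 9.
Insert 285: h=10, slot 10 empty -> index 10.
Table: [., ., ., 486, 222, 409, 689, 233, 563, 805, 285]

9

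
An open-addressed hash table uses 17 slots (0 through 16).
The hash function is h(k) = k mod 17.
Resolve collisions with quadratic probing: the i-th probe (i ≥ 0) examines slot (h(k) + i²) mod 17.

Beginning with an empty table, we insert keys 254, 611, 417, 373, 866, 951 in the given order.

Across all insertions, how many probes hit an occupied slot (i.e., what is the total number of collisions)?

10

254 hashes to 16; slot 16 is free -> place at 16.
611 hashes to 16; 16 taken -> place at 0.
417 hashes to 9; slot 9 is free -> place at 9.
373 hashes to 16; 16,0 taken -> place at 3.
866 hashes to 16; 16,0,3 taken -> place at 8.
951 hashes to 16; 16,0,3,8 taken -> place at 15.
Table: [611, ., ., 373, ., ., ., ., 866, 417, ., ., ., ., ., 951, 254]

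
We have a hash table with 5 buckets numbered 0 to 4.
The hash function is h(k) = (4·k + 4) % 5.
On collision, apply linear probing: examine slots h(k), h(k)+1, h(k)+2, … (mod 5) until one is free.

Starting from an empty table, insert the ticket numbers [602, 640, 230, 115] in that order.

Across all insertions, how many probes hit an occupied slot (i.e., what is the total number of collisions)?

3

602: h=2 => slot 2
640: h=4 => slot 4
230: h=4, probe 4,0 => slot 0
115: h=4, probe 4,0,1 => slot 1
Table: [230, 115, 602, ∅, 640]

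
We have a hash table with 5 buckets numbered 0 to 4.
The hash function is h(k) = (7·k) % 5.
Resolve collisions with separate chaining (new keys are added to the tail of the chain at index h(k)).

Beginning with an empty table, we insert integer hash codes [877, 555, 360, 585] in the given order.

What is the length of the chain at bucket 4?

1

Insert 877: h=4, bucket 4 empty -> new chain.
Insert 555: h=0, bucket 0 empty -> new chain.
Insert 360: h=0, bucket 0 nonempty -> append to chain.
Insert 585: h=0, bucket 0 nonempty -> append to chain.
Final buckets:
0: 555 -> 360 -> 585
1: _
2: _
3: _
4: 877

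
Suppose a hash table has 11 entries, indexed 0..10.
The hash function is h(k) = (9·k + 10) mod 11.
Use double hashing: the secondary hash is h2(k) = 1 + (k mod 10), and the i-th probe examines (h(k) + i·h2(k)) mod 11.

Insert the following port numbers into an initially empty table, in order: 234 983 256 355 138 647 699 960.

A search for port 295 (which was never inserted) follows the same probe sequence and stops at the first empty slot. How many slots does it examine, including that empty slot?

234 hashes to 4; slot 4 is free => place at 4.
983 hashes to 2; slot 2 is free => place at 2.
256 hashes to 4, h2=7; 4 taken => place at 0.
355 hashes to 4, h2=6; 4 taken => place at 10.
138 hashes to 9; slot 9 is free => place at 9.
647 hashes to 3; slot 3 is free => place at 3.
699 hashes to 9, h2=10; 9 taken => place at 8.
960 hashes to 4, h2=1; 4 taken => place at 5.
Table: [256, -, 983, 647, 234, 960, -, -, 699, 138, 355]
Lookup 295: h=3, h2=6, probe 3,9,4,10,5,0,6 → slot 6 empty, not found.

7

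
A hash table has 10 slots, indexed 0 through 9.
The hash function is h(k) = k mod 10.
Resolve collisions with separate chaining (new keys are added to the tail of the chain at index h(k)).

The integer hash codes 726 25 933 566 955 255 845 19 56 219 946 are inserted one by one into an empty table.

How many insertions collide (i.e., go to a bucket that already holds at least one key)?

7

Insert 726: h=6, bucket 6 empty → new chain.
Insert 25: h=5, bucket 5 empty → new chain.
Insert 933: h=3, bucket 3 empty → new chain.
Insert 566: h=6, bucket 6 nonempty → append to chain.
Insert 955: h=5, bucket 5 nonempty → append to chain.
Insert 255: h=5, bucket 5 nonempty → append to chain.
Insert 845: h=5, bucket 5 nonempty → append to chain.
Insert 19: h=9, bucket 9 empty → new chain.
Insert 56: h=6, bucket 6 nonempty → append to chain.
Insert 219: h=9, bucket 9 nonempty → append to chain.
Insert 946: h=6, bucket 6 nonempty → append to chain.
Final buckets:
0: ∅
1: ∅
2: ∅
3: 933
4: ∅
5: 25 -> 955 -> 255 -> 845
6: 726 -> 566 -> 56 -> 946
7: ∅
8: ∅
9: 19 -> 219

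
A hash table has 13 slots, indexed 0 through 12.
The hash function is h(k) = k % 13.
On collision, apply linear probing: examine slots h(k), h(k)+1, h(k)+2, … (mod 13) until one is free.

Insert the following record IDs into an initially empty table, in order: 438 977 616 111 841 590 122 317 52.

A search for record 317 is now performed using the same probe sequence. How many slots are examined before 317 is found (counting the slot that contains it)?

7

438 hashes to 9; slot 9 is free → place at 9.
977 hashes to 2; slot 2 is free → place at 2.
616 hashes to 5; slot 5 is free → place at 5.
111 hashes to 7; slot 7 is free → place at 7.
841 hashes to 9; 9 taken → place at 10.
590 hashes to 5; 5 taken → place at 6.
122 hashes to 5; 5,6,7 taken → place at 8.
317 hashes to 5; 5,6,7,8,9,10 taken → place at 11.
52 hashes to 0; slot 0 is free → place at 0.
Table: [52, ., 977, ., ., 616, 590, 111, 122, 438, 841, 317, .]
Lookup 317: h=5, probe 5,6,7,8,9,10,11 → found at 11.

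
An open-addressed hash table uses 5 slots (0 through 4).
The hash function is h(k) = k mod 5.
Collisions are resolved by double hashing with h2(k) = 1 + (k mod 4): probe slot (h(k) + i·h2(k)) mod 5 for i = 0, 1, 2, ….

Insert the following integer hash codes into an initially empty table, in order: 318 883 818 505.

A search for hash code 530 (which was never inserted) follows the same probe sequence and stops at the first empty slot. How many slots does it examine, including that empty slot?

4

318 hashes to 3; slot 3 is free => place at 3.
883 hashes to 3, h2=4; 3 taken => place at 2.
818 hashes to 3, h2=3; 3 taken => place at 1.
505 hashes to 0; slot 0 is free => place at 0.
Table: [505, 818, 883, 318, .]
Lookup 530: h=0, h2=3, probe 0,3,1,4 → slot 4 empty, not found.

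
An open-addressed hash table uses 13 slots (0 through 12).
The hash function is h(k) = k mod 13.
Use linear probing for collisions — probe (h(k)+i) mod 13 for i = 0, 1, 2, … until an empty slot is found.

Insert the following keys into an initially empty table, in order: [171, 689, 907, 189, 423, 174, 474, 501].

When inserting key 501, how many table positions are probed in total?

3

171 hashes to 2; slot 2 is free => place at 2.
689 hashes to 0; slot 0 is free => place at 0.
907 hashes to 10; slot 10 is free => place at 10.
189 hashes to 7; slot 7 is free => place at 7.
423 hashes to 7; 7 taken => place at 8.
174 hashes to 5; slot 5 is free => place at 5.
474 hashes to 6; slot 6 is free => place at 6.
501 hashes to 7; 7,8 taken => place at 9.
Table: [689, ., 171, ., ., 174, 474, 189, 423, 501, 907, ., .]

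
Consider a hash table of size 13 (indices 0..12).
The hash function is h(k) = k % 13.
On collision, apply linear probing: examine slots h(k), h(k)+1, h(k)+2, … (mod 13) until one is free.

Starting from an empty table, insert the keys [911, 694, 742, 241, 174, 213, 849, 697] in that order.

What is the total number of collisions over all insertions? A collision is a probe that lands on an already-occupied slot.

6

Insert 911: h=1, slot 1 empty → index 1.
Insert 694: h=5, slot 5 empty → index 5.
Insert 742: h=1, slot 1 occupied → index 2.
Insert 241: h=7, slot 7 empty → index 7.
Insert 174: h=5, slot 5 occupied → index 6.
Insert 213: h=5, slots 5,6,7 occupied → index 8.
Insert 849: h=4, slot 4 empty → index 4.
Insert 697: h=8, slot 8 occupied → index 9.
Table: [-, 911, 742, -, 849, 694, 174, 241, 213, 697, -, -, -]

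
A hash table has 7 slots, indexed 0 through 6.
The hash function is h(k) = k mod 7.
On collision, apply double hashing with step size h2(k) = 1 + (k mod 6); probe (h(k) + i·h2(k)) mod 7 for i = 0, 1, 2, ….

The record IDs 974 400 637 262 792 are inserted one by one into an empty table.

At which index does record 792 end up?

974 hashes to 1; slot 1 is free -> place at 1.
400 hashes to 1, h2=5; 1 taken -> place at 6.
637 hashes to 0; slot 0 is free -> place at 0.
262 hashes to 3; slot 3 is free -> place at 3.
792 hashes to 1, h2=1; 1 taken -> place at 2.
Table: [637, 974, 792, 262, —, —, 400]

2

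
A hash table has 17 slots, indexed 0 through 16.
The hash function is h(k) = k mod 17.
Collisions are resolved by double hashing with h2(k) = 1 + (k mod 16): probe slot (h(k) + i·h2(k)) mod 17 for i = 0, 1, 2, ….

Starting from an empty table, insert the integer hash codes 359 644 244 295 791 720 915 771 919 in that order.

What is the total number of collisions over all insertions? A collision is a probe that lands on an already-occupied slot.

6

Insert 359: h=2, slot 2 empty → index 2.
Insert 644: h=15, slot 15 empty → index 15.
Insert 244: h=6, slot 6 empty → index 6.
Insert 295: h=6, h2=8, slot 6 occupied → index 14.
Insert 791: h=9, slot 9 empty → index 9.
Insert 720: h=6, h2=1, slot 6 occupied → index 7.
Insert 915: h=14, h2=4, slot 14 occupied → index 1.
Insert 771: h=6, h2=4, slot 6 occupied → index 10.
Insert 919: h=1, h2=8, slots 1,9 occupied → index 0.
Table: [919, 915, 359, _, _, _, 244, 720, _, 791, 771, _, _, _, 295, 644, _]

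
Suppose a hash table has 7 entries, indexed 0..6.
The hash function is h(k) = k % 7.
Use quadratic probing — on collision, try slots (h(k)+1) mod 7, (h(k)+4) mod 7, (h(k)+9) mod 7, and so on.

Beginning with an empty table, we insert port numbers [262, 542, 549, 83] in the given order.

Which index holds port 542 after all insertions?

Insert 262: h=3, slot 3 empty → index 3.
Insert 542: h=3, slot 3 occupied → index 4.
Insert 549: h=3, slots 3,4 occupied → index 0.
Insert 83: h=6, slot 6 empty → index 6.
Table: [549, —, —, 262, 542, —, 83]

4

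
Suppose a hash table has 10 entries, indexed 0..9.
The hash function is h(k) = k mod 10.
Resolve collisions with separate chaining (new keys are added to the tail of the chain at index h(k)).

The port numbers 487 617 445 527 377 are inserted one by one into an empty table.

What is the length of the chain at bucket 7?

4

Insert 487: h=7, bucket 7 empty -> new chain.
Insert 617: h=7, bucket 7 nonempty -> append to chain.
Insert 445: h=5, bucket 5 empty -> new chain.
Insert 527: h=7, bucket 7 nonempty -> append to chain.
Insert 377: h=7, bucket 7 nonempty -> append to chain.
Final buckets:
0: _
1: _
2: _
3: _
4: _
5: 445
6: _
7: 487 -> 617 -> 527 -> 377
8: _
9: _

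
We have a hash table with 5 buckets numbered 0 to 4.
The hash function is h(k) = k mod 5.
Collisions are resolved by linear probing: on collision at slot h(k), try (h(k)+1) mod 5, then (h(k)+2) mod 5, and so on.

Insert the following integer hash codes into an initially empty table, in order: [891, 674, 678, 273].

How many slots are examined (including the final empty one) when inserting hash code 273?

891 hashes to 1; slot 1 is free → place at 1.
674 hashes to 4; slot 4 is free → place at 4.
678 hashes to 3; slot 3 is free → place at 3.
273 hashes to 3; 3,4 taken → place at 0.
Table: [273, 891, _, 678, 674]

3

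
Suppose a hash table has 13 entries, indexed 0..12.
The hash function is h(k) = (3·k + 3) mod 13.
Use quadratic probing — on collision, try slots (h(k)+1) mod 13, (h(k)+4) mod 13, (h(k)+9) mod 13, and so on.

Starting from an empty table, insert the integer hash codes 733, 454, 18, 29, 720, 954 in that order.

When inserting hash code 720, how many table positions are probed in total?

3

733: h=5 => slot 5
454: h=0 => slot 0
18: h=5, probe 5,6 => slot 6
29: h=12 => slot 12
720: h=5, probe 5,6,9 => slot 9
954: h=5, probe 5,6,9,1 => slot 1
Table: [454, 954, -, -, -, 733, 18, -, -, 720, -, -, 29]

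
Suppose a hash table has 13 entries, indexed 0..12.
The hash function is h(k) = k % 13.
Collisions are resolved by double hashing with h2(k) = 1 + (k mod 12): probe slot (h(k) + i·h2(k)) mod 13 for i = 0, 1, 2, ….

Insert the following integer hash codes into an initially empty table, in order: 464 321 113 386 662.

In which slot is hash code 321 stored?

464: h=9 -> slot 9
321: h=9, h2=10, probe 9,6 -> slot 6
113: h=9, h2=6, probe 9,2 -> slot 2
386: h=9, h2=3, probe 9,12 -> slot 12
662: h=12, h2=3, probe 12,2,5 -> slot 5
Table: [—, —, 113, —, —, 662, 321, —, —, 464, —, —, 386]

6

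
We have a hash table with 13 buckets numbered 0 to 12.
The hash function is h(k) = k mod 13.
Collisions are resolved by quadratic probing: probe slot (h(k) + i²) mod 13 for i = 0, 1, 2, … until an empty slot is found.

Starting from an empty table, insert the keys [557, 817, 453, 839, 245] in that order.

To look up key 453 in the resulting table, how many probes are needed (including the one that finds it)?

557 hashes to 11; slot 11 is free → place at 11.
817 hashes to 11; 11 taken → place at 12.
453 hashes to 11; 11,12 taken → place at 2.
839 hashes to 7; slot 7 is free → place at 7.
245 hashes to 11; 11,12,2,7 taken → place at 1.
Table: [-, 245, 453, -, -, -, -, 839, -, -, -, 557, 817]
Lookup 453: h=11, probe 11,12,2 → found at 2.

3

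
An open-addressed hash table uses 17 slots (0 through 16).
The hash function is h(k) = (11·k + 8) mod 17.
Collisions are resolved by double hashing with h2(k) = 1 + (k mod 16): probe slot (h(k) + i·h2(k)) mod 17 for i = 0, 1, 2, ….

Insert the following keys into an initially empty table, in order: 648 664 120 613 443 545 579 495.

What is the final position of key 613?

648 hashes to 13; slot 13 is free -> place at 13.
664 hashes to 2; slot 2 is free -> place at 2.
120 hashes to 2, h2=9; 2 taken -> place at 11.
613 hashes to 2, h2=6; 2 taken -> place at 8.
443 hashes to 2, h2=12; 2 taken -> place at 14.
545 hashes to 2, h2=2; 2 taken -> place at 4.
579 hashes to 2, h2=4; 2 taken -> place at 6.
495 hashes to 13, h2=16; 13 taken -> place at 12.
Table: [∅, ∅, 664, ∅, 545, ∅, 579, ∅, 613, ∅, ∅, 120, 495, 648, 443, ∅, ∅]

8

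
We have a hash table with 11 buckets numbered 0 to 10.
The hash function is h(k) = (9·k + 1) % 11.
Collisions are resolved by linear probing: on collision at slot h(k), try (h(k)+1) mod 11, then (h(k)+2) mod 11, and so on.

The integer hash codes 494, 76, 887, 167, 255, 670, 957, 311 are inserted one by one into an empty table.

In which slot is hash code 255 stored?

494 hashes to 3; slot 3 is free → place at 3.
76 hashes to 3; 3 taken → place at 4.
887 hashes to 9; slot 9 is free → place at 9.
167 hashes to 8; slot 8 is free → place at 8.
255 hashes to 8; 8,9 taken → place at 10.
670 hashes to 3; 3,4 taken → place at 5.
957 hashes to 1; slot 1 is free → place at 1.
311 hashes to 6; slot 6 is free → place at 6.
Table: [—, 957, —, 494, 76, 670, 311, —, 167, 887, 255]

10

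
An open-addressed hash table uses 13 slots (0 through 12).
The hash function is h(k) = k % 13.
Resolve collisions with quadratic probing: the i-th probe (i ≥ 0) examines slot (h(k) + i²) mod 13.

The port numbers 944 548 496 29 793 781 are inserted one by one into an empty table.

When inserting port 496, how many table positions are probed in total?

944 hashes to 8; slot 8 is free -> place at 8.
548 hashes to 2; slot 2 is free -> place at 2.
496 hashes to 2; 2 taken -> place at 3.
29 hashes to 3; 3 taken -> place at 4.
793 hashes to 0; slot 0 is free -> place at 0.
781 hashes to 1; slot 1 is free -> place at 1.
Table: [793, 781, 548, 496, 29, —, —, —, 944, —, —, —, —]

2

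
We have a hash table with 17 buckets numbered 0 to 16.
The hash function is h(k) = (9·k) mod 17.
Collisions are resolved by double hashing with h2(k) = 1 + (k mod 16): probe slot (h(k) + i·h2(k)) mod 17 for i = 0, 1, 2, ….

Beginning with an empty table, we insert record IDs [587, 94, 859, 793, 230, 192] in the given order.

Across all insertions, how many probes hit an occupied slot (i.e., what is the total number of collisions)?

587 hashes to 13; slot 13 is free → place at 13.
94 hashes to 13, h2=15; 13 taken → place at 11.
859 hashes to 13, h2=12; 13 taken → place at 8.
793 hashes to 14; slot 14 is free → place at 14.
230 hashes to 13, h2=7; 13 taken → place at 3.
192 hashes to 11, h2=1; 11 taken → place at 12.
Table: [—, —, —, 230, —, —, —, —, 859, —, —, 94, 192, 587, 793, —, —]

4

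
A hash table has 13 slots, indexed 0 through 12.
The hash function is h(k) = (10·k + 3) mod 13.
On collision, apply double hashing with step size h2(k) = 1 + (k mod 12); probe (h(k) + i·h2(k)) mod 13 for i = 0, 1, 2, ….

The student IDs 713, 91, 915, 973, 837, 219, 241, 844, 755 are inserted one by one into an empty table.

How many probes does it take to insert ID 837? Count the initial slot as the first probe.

3

713: h=9 → slot 9
91: h=3 → slot 3
915: h=1 → slot 1
973: h=9, h2=2, probe 9,11 → slot 11
837: h=1, h2=10, probe 1,11,8 → slot 8
219: h=9, h2=4, probe 9,0 → slot 0
241: h=8, h2=2, probe 8,10 → slot 10
844: h=6 → slot 6
755: h=0, h2=12, probe 0,12 → slot 12
Table: [219, 915, ∅, 91, ∅, ∅, 844, ∅, 837, 713, 241, 973, 755]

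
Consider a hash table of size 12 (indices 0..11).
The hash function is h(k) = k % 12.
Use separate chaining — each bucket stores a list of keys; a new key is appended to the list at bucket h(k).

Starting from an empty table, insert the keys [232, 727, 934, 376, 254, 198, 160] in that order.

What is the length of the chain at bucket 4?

3

Insert 232: h=4, bucket 4 empty -> new chain.
Insert 727: h=7, bucket 7 empty -> new chain.
Insert 934: h=10, bucket 10 empty -> new chain.
Insert 376: h=4, bucket 4 nonempty -> append to chain.
Insert 254: h=2, bucket 2 empty -> new chain.
Insert 198: h=6, bucket 6 empty -> new chain.
Insert 160: h=4, bucket 4 nonempty -> append to chain.
Final buckets:
0: ∅
1: ∅
2: 254
3: ∅
4: 232 -> 376 -> 160
5: ∅
6: 198
7: 727
8: ∅
9: ∅
10: 934
11: ∅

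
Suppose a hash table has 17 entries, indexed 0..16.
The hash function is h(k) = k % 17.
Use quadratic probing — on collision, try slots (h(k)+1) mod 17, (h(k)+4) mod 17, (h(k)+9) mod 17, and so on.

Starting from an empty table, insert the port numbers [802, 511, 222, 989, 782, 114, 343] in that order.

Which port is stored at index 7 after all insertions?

Insert 802: h=3, slot 3 empty -> index 3.
Insert 511: h=1, slot 1 empty -> index 1.
Insert 222: h=1, slot 1 occupied -> index 2.
Insert 989: h=3, slot 3 occupied -> index 4.
Insert 782: h=0, slot 0 empty -> index 0.
Insert 114: h=12, slot 12 empty -> index 12.
Insert 343: h=3, slots 3,4 occupied -> index 7.
Table: [782, 511, 222, 802, 989, ., ., 343, ., ., ., ., 114, ., ., ., .]

343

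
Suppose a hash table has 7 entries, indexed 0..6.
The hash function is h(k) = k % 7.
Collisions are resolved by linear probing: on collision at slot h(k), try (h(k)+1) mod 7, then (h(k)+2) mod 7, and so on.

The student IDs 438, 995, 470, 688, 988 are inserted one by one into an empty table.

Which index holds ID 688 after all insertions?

3

438: h=4 => slot 4
995: h=1 => slot 1
470: h=1, probe 1,2 => slot 2
688: h=2, probe 2,3 => slot 3
988: h=1, probe 1,2,3,4,5 => slot 5
Table: [—, 995, 470, 688, 438, 988, —]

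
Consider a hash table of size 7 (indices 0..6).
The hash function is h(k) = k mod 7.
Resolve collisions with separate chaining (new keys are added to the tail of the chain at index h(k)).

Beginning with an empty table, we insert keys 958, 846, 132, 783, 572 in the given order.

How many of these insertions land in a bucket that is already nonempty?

958 -> bucket 6
846 -> bucket 6 (collision)
132 -> bucket 6 (collision)
783 -> bucket 6 (collision)
572 -> bucket 5
Final buckets:
0: —
1: —
2: —
3: —
4: —
5: 572
6: 958 -> 846 -> 132 -> 783

3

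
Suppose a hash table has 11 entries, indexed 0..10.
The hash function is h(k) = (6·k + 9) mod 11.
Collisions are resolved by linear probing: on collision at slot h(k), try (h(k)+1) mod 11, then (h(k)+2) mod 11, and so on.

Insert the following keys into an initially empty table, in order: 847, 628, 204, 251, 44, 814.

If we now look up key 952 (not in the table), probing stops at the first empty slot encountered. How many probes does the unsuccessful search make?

847 hashes to 9; slot 9 is free => place at 9.
628 hashes to 4; slot 4 is free => place at 4.
204 hashes to 1; slot 1 is free => place at 1.
251 hashes to 8; slot 8 is free => place at 8.
44 hashes to 9; 9 taken => place at 10.
814 hashes to 9; 9,10 taken => place at 0.
Table: [814, 204, ∅, ∅, 628, ∅, ∅, ∅, 251, 847, 44]
Lookup 952: h=1, probe 1,2 → slot 2 empty, not found.

2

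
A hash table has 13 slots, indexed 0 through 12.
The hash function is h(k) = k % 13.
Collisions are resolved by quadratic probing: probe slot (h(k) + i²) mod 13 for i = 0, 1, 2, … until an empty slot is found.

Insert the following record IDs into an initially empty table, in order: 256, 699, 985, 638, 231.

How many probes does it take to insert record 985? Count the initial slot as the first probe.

Insert 256: h=9, slot 9 empty → index 9.
Insert 699: h=10, slot 10 empty → index 10.
Insert 985: h=10, slot 10 occupied → index 11.
Insert 638: h=1, slot 1 empty → index 1.
Insert 231: h=10, slots 10,11,1 occupied → index 6.
Table: [∅, 638, ∅, ∅, ∅, ∅, 231, ∅, ∅, 256, 699, 985, ∅]

2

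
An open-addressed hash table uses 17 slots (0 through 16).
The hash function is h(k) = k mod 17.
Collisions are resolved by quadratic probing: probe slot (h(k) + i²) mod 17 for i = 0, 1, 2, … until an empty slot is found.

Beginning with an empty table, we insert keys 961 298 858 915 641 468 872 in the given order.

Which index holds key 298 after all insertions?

961 hashes to 9; slot 9 is free => place at 9.
298 hashes to 9; 9 taken => place at 10.
858 hashes to 8; slot 8 is free => place at 8.
915 hashes to 14; slot 14 is free => place at 14.
641 hashes to 12; slot 12 is free => place at 12.
468 hashes to 9; 9,10 taken => place at 13.
872 hashes to 5; slot 5 is free => place at 5.
Table: [_, _, _, _, _, 872, _, _, 858, 961, 298, _, 641, 468, 915, _, _]

10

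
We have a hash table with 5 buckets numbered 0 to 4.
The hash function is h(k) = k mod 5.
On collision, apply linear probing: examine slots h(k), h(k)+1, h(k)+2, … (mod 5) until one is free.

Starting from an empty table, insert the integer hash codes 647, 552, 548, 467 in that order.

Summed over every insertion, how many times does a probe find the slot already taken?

Insert 647: h=2, slot 2 empty → index 2.
Insert 552: h=2, slot 2 occupied → index 3.
Insert 548: h=3, slot 3 occupied → index 4.
Insert 467: h=2, slots 2,3,4 occupied → index 0.
Table: [467, ∅, 647, 552, 548]

5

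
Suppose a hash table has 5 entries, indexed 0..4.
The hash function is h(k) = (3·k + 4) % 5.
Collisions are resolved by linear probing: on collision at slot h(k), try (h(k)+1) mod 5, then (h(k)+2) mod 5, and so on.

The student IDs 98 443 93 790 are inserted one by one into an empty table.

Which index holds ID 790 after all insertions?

Insert 98: h=3, slot 3 empty -> index 3.
Insert 443: h=3, slot 3 occupied -> index 4.
Insert 93: h=3, slots 3,4 occupied -> index 0.
Insert 790: h=4, slots 4,0 occupied -> index 1.
Table: [93, 790, —, 98, 443]

1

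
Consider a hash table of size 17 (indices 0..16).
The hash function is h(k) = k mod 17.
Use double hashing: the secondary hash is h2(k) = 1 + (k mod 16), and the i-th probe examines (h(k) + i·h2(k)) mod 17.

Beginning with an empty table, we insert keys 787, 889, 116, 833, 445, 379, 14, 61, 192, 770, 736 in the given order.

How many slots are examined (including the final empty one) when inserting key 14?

Insert 787: h=5, slot 5 empty -> index 5.
Insert 889: h=5, h2=10, slot 5 occupied -> index 15.
Insert 116: h=14, slot 14 empty -> index 14.
Insert 833: h=0, slot 0 empty -> index 0.
Insert 445: h=3, slot 3 empty -> index 3.
Insert 379: h=5, h2=12, slots 5,0 occupied -> index 12.
Insert 14: h=14, h2=15, slots 14,12 occupied -> index 10.
Insert 61: h=10, h2=14, slot 10 occupied -> index 7.
Insert 192: h=5, h2=1, slot 5 occupied -> index 6.
Insert 770: h=5, h2=3, slot 5 occupied -> index 8.
Insert 736: h=5, h2=1, slots 5,6,7,8 occupied -> index 9.
Table: [833, -, -, 445, -, 787, 192, 61, 770, 736, 14, -, 379, -, 116, 889, -]

3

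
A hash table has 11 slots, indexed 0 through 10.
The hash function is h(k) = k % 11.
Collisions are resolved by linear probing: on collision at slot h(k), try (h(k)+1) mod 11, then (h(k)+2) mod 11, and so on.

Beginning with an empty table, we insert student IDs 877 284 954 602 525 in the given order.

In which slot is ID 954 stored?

877 hashes to 8; slot 8 is free => place at 8.
284 hashes to 9; slot 9 is free => place at 9.
954 hashes to 8; 8,9 taken => place at 10.
602 hashes to 8; 8,9,10 taken => place at 0.
525 hashes to 8; 8,9,10,0 taken => place at 1.
Table: [602, 525, _, _, _, _, _, _, 877, 284, 954]

10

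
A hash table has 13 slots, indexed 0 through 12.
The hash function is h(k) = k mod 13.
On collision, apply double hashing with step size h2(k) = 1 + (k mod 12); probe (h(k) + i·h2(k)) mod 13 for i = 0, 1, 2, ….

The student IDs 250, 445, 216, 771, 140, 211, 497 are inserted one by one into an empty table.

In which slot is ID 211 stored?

11

250 hashes to 3; slot 3 is free => place at 3.
445 hashes to 3, h2=2; 3 taken => place at 5.
216 hashes to 8; slot 8 is free => place at 8.
771 hashes to 4; slot 4 is free => place at 4.
140 hashes to 10; slot 10 is free => place at 10.
211 hashes to 3, h2=8; 3 taken => place at 11.
497 hashes to 3, h2=6; 3 taken => place at 9.
Table: [., ., ., 250, 771, 445, ., ., 216, 497, 140, 211, .]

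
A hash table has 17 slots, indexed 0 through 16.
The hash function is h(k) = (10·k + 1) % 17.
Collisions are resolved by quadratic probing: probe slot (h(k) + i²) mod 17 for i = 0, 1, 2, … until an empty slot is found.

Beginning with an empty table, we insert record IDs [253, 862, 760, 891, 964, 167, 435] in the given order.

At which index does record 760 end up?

3

253 hashes to 15; slot 15 is free → place at 15.
862 hashes to 2; slot 2 is free → place at 2.
760 hashes to 2; 2 taken → place at 3.
891 hashes to 3; 3 taken → place at 4.
964 hashes to 2; 2,3 taken → place at 6.
167 hashes to 5; slot 5 is free → place at 5.
435 hashes to 16; slot 16 is free → place at 16.
Table: [-, -, 862, 760, 891, 167, 964, -, -, -, -, -, -, -, -, 253, 435]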